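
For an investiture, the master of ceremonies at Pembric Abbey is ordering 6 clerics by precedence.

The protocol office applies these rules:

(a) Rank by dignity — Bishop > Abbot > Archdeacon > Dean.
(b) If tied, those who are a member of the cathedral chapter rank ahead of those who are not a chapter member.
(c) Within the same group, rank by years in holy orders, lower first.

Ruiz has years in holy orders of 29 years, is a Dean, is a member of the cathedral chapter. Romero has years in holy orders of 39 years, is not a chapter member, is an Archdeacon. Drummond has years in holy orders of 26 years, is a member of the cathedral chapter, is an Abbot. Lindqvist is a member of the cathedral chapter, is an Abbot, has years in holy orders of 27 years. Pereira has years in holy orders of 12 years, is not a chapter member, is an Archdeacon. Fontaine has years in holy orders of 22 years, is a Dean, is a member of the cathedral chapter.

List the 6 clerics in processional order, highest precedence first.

Drummond, Lindqvist, Pereira, Romero, Fontaine, Ruiz

By dignity: Drummond and Lindqvist (Abbot); then Pereira and Romero (Archdeacon); then Fontaine and Ruiz (Dean).
Drummond and Lindqvist are each a member of the cathedral chapter, so the next rule applies.
Among Drummond and Lindqvist, by years in holy orders (lower first): Drummond (26 years) before Lindqvist (27 years).
Pereira and Romero are each not a chapter member, so the next rule applies.
Among Pereira and Romero, by years in holy orders (lower first): Pereira (12 years) before Romero (39 years).
Fontaine and Ruiz are each a member of the cathedral chapter, so the next rule applies.
Among Fontaine and Ruiz, by years in holy orders (lower first): Fontaine (22 years) before Ruiz (29 years).
Full order: Drummond, Lindqvist, Pereira, Romero, Fontaine, Ruiz.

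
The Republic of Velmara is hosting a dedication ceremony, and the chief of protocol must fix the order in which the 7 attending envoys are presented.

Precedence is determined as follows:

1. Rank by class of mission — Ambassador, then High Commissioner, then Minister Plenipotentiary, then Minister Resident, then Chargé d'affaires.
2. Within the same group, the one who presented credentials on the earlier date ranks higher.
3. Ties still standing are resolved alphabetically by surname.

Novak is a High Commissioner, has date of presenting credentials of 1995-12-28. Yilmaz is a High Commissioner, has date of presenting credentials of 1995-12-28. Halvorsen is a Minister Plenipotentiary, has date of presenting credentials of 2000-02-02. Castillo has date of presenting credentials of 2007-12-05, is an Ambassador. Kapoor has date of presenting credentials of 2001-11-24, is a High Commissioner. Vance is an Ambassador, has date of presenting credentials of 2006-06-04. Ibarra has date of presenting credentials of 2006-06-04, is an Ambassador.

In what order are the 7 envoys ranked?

By class of mission: Ibarra, Vance and Castillo (Ambassador); then Novak, Yilmaz and Kapoor (High Commissioner); then Halvorsen (Minister Plenipotentiary).
Among Ibarra, Vance and Castillo, by date of presenting credentials (earlier first): Ibarra and Vance (2006-06-04) before Castillo (2007-12-05).
Among Ibarra and Vance, alphabetically by surname: Ibarra before Vance.
Among Novak, Yilmaz and Kapoor, by date of presenting credentials (earlier first): Novak and Yilmaz (1995-12-28) before Kapoor (2001-11-24).
Among Novak and Yilmaz, alphabetically by surname: Novak before Yilmaz.
Full order: Ibarra, Vance, Castillo, Novak, Yilmaz, Kapoor, Halvorsen.

Ibarra, Vance, Castillo, Novak, Yilmaz, Kapoor, Halvorsen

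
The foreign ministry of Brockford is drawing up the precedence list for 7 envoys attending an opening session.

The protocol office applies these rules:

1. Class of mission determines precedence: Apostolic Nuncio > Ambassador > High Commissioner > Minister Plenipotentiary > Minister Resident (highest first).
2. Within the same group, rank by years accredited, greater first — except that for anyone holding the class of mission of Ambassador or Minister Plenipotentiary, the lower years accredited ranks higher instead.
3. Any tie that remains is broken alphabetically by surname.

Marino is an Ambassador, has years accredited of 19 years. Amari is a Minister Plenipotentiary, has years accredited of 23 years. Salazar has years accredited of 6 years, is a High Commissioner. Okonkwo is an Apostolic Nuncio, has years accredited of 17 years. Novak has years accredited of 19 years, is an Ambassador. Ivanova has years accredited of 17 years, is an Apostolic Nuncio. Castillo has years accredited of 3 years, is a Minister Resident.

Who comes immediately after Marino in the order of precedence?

Novak

By class of mission: Ivanova and Okonkwo (Apostolic Nuncio); then Marino and Novak (Ambassador); then Salazar (High Commissioner); then Amari (Minister Plenipotentiary); then Castillo (Minister Resident).
Ivanova and Okonkwo both have years accredited 17 years, so the next rule applies.
Among Ivanova and Okonkwo, alphabetically by surname: Ivanova before Okonkwo.
Marino and Novak both have years accredited 19 years, so the next rule applies.
Among Marino and Novak, alphabetically by surname: Marino before Novak.
Order: Ivanova, Okonkwo, Marino, Novak, Salazar, Amari, Castillo.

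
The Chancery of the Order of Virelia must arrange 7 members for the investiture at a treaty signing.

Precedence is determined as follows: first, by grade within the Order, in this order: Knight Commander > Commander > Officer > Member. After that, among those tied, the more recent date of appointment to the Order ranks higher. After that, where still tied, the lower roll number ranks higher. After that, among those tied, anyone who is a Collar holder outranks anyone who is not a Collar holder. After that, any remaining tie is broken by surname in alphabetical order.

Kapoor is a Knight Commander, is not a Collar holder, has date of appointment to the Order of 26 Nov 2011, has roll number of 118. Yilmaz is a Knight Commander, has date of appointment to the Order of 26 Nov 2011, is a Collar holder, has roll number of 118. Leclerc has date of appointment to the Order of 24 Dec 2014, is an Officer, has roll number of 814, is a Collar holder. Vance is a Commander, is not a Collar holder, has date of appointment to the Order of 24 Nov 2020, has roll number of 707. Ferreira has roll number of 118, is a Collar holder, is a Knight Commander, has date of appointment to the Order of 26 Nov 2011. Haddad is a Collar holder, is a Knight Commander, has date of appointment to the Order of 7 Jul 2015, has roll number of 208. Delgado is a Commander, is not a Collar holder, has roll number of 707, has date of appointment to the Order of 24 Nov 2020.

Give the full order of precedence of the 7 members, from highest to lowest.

By grade within the Order: Haddad, Ferreira, Yilmaz and Kapoor (Knight Commander); then Delgado and Vance (Commander); then Leclerc (Officer).
Among Haddad, Ferreira, Yilmaz and Kapoor, by date of appointment to the Order (later first): Haddad (7 Jul 2015) before Ferreira, Yilmaz and Kapoor (26 Nov 2011).
Ferreira, Yilmaz and Kapoor all have roll number 118, so the next rule applies.
Among Ferreira, Yilmaz and Kapoor, a Collar holder before not a Collar holder: Ferreira and Yilmaz (a Collar holder) before Kapoor (not a Collar holder).
Among Ferreira and Yilmaz, alphabetically by surname: Ferreira before Yilmaz.
Delgado and Vance both have date of appointment to the Order 24 Nov 2020, so the next rule applies.
Delgado and Vance both have roll number 707, so the next rule applies.
Delgado and Vance are each not a Collar holder, so the next rule applies.
Among Delgado and Vance, alphabetically by surname: Delgado before Vance.
Full order: Haddad, Ferreira, Yilmaz, Kapoor, Delgado, Vance, Leclerc.

Haddad, Ferreira, Yilmaz, Kapoor, Delgado, Vance, Leclerc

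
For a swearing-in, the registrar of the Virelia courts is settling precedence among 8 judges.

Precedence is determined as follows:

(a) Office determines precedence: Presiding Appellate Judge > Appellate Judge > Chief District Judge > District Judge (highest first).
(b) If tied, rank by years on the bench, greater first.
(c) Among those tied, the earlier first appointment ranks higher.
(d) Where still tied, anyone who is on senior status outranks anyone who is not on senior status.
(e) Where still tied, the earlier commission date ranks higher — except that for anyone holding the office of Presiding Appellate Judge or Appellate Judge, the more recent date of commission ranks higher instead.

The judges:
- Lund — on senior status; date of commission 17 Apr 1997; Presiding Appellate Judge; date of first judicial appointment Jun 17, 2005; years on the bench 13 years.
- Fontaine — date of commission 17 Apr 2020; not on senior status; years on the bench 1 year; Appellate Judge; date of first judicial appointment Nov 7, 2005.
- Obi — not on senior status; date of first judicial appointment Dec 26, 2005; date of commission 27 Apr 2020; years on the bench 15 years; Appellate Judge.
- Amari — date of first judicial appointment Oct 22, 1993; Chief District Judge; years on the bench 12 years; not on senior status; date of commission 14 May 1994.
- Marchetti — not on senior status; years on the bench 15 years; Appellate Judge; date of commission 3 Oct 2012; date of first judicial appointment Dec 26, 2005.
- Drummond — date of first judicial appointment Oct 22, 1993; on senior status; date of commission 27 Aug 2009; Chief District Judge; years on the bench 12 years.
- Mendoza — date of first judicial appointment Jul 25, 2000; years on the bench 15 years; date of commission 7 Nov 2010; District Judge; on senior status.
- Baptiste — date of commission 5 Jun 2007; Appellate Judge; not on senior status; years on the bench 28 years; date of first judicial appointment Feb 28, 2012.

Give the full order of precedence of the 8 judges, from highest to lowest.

Lund, Baptiste, Obi, Marchetti, Fontaine, Drummond, Amari, Mendoza

By office: Lund (Presiding Appellate Judge); then Baptiste, Obi, Marchetti and Fontaine (Appellate Judge); then Drummond and Amari (Chief District Judge); then Mendoza (District Judge).
Among Baptiste, Obi, Marchetti and Fontaine, by years on the bench (higher first): Baptiste (28 years) before Obi and Marchetti (15 years) before Fontaine (1 year).
Obi and Marchetti both have date of first judicial appointment Dec 26, 2005, so the next rule applies.
Obi and Marchetti are each not on senior status, so the next rule applies.
Among Obi and Marchetti, by date of commission (later first) (reversed rule for this group): Obi (27 Apr 2020) before Marchetti (3 Oct 2012).
Drummond and Amari both have years on the bench 12 years, so the next rule applies.
Drummond and Amari both have date of first judicial appointment Oct 22, 1993, so the next rule applies.
Among Drummond and Amari, on senior status before not on senior status: Drummond (on senior status) before Amari (not on senior status).
Full order: Lund, Baptiste, Obi, Marchetti, Fontaine, Drummond, Amari, Mendoza.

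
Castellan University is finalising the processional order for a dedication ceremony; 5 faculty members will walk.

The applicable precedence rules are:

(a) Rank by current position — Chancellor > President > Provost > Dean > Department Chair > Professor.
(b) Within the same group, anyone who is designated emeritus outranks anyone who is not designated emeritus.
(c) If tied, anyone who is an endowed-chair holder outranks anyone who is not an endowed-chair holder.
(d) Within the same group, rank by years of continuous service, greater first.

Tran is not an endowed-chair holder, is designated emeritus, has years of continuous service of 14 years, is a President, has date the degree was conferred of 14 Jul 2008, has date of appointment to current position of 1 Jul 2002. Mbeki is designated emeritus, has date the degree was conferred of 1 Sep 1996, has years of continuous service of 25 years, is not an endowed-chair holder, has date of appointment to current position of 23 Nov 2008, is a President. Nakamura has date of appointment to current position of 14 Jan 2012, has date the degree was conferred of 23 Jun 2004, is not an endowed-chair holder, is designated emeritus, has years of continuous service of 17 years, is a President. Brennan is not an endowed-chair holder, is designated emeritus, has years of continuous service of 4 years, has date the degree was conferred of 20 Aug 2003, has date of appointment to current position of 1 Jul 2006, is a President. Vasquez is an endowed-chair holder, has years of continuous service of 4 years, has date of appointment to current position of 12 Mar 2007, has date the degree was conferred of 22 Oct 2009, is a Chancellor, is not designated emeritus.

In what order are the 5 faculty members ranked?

Vasquez, Mbeki, Nakamura, Tran, Brennan

By current position: Vasquez (Chancellor); then Mbeki, Nakamura, Tran and Brennan (President).
Mbeki, Nakamura, Tran and Brennan are each designated emeritus, so the next rule applies.
Mbeki, Nakamura, Tran and Brennan are each not an endowed-chair holder, so the next rule applies.
Among Mbeki, Nakamura, Tran and Brennan, by years of continuous service (higher first): Mbeki (25 years) before Nakamura (17 years) before Tran (14 years) before Brennan (4 years).
Full order: Vasquez, Mbeki, Nakamura, Tran, Brennan.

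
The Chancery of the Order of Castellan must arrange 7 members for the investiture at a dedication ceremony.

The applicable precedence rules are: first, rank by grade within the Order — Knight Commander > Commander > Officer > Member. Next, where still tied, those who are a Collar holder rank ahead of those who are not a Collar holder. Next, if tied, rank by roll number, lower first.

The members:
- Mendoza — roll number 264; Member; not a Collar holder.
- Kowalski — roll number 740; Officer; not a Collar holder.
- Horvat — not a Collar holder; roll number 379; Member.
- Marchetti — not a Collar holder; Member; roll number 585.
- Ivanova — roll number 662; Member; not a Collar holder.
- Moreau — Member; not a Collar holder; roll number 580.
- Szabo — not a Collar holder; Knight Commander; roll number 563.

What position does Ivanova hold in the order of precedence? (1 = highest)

7

By grade within the Order: Szabo (Knight Commander); then Kowalski (Officer); then Mendoza, Horvat, Moreau, Marchetti and Ivanova (Member).
Mendoza, Horvat, Moreau, Marchetti and Ivanova are each not a Collar holder, so the next rule applies.
Among Mendoza, Horvat, Moreau, Marchetti and Ivanova, by roll number (lower first): Mendoza (264) before Horvat (379) before Moreau (580) before Marchetti (585) before Ivanova (662).
Order: Szabo, Kowalski, Mendoza, Horvat, Moreau, Marchetti, Ivanova. So position 7.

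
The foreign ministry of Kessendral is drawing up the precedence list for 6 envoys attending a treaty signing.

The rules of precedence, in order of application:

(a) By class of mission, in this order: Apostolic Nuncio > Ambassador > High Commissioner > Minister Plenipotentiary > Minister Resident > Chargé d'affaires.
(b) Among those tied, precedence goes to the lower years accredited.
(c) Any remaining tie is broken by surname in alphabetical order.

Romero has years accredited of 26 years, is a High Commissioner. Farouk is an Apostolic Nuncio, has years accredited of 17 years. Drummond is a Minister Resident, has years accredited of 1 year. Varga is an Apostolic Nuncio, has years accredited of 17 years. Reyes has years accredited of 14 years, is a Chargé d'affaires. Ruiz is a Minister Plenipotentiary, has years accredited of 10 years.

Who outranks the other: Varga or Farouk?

Farouk

By class of mission: Farouk and Varga (Apostolic Nuncio); then Romero (High Commissioner); then Ruiz (Minister Plenipotentiary); then Drummond (Minister Resident); then Reyes (Chargé d'affaires).
Farouk and Varga both have years accredited 17 years, so the next rule applies.
Among Farouk and Varga, alphabetically by surname: Farouk before Varga.
So Farouk takes precedence.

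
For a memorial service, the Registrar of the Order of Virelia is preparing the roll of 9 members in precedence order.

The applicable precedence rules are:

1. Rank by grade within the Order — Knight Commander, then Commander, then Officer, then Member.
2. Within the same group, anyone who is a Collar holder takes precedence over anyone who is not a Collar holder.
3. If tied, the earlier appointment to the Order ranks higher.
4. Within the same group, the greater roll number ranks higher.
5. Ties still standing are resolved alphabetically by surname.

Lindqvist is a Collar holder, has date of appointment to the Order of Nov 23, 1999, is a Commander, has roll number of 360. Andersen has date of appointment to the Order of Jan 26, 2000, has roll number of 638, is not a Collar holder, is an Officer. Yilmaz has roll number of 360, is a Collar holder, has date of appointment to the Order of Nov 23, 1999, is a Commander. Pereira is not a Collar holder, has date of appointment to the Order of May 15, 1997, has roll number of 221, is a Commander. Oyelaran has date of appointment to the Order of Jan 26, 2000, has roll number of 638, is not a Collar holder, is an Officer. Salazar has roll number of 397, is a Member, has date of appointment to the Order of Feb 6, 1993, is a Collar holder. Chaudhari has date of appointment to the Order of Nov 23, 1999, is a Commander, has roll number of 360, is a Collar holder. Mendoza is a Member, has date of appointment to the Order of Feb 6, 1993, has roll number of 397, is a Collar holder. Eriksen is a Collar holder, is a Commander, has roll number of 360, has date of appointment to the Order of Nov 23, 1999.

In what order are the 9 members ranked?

By grade within the Order: Chaudhari, Eriksen, Lindqvist, Yilmaz and Pereira (Commander); then Andersen and Oyelaran (Officer); then Mendoza and Salazar (Member).
Among Chaudhari, Eriksen, Lindqvist, Yilmaz and Pereira, a Collar holder before not a Collar holder: Chaudhari, Eriksen, Lindqvist and Yilmaz (a Collar holder) before Pereira (not a Collar holder).
Chaudhari, Eriksen, Lindqvist and Yilmaz all have date of appointment to the Order Nov 23, 1999, so the next rule applies.
Chaudhari, Eriksen, Lindqvist and Yilmaz all have roll number 360, so the next rule applies.
Among Chaudhari, Eriksen, Lindqvist and Yilmaz, alphabetically by surname: Chaudhari before Eriksen before Lindqvist before Yilmaz.
Andersen and Oyelaran are each not a Collar holder, so the next rule applies.
Andersen and Oyelaran both have date of appointment to the Order Jan 26, 2000, so the next rule applies.
Andersen and Oyelaran both have roll number 638, so the next rule applies.
Among Andersen and Oyelaran, alphabetically by surname: Andersen before Oyelaran.
Mendoza and Salazar are each a Collar holder, so the next rule applies.
Mendoza and Salazar both have date of appointment to the Order Feb 6, 1993, so the next rule applies.
Mendoza and Salazar both have roll number 397, so the next rule applies.
Among Mendoza and Salazar, alphabetically by surname: Mendoza before Salazar.
Full order: Chaudhari, Eriksen, Lindqvist, Yilmaz, Pereira, Andersen, Oyelaran, Mendoza, Salazar.

Chaudhari, Eriksen, Lindqvist, Yilmaz, Pereira, Andersen, Oyelaran, Mendoza, Salazar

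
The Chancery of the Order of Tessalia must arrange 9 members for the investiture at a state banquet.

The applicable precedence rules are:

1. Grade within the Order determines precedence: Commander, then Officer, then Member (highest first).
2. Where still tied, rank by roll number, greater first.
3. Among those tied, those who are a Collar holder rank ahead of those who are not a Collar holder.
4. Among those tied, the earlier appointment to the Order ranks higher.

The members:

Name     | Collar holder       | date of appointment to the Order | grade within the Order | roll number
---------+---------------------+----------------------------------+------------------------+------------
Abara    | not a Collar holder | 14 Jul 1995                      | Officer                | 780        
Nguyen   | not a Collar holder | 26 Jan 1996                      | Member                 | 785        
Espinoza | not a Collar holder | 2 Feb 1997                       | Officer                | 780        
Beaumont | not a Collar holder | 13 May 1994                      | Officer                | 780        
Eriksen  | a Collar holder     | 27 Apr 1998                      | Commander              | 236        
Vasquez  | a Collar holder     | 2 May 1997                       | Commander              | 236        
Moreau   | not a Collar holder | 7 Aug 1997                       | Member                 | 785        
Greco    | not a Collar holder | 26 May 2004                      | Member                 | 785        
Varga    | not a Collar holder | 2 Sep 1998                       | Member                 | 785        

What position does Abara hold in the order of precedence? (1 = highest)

4

By grade within the Order: Vasquez and Eriksen (Commander); then Beaumont, Abara and Espinoza (Officer); then Nguyen, Moreau, Varga and Greco (Member).
Vasquez and Eriksen both have roll number 236, so the next rule applies.
Vasquez and Eriksen are each a Collar holder, so the next rule applies.
Among Vasquez and Eriksen, by date of appointment to the Order (earlier first): Vasquez (2 May 1997) before Eriksen (27 Apr 1998).
Beaumont, Abara and Espinoza all have roll number 780, so the next rule applies.
Beaumont, Abara and Espinoza are each not a Collar holder, so the next rule applies.
Among Beaumont, Abara and Espinoza, by date of appointment to the Order (earlier first): Beaumont (13 May 1994) before Abara (14 Jul 1995) before Espinoza (2 Feb 1997).
Nguyen, Moreau, Varga and Greco all have roll number 785, so the next rule applies.
Nguyen, Moreau, Varga and Greco are each not a Collar holder, so the next rule applies.
Among Nguyen, Moreau, Varga and Greco, by date of appointment to the Order (earlier first): Nguyen (26 Jan 1996) before Moreau (7 Aug 1997) before Varga (2 Sep 1998) before Greco (26 May 2004).
Order: Vasquez, Eriksen, Beaumont, Abara, Espinoza, Nguyen, Moreau, Varga, Greco. So position 4.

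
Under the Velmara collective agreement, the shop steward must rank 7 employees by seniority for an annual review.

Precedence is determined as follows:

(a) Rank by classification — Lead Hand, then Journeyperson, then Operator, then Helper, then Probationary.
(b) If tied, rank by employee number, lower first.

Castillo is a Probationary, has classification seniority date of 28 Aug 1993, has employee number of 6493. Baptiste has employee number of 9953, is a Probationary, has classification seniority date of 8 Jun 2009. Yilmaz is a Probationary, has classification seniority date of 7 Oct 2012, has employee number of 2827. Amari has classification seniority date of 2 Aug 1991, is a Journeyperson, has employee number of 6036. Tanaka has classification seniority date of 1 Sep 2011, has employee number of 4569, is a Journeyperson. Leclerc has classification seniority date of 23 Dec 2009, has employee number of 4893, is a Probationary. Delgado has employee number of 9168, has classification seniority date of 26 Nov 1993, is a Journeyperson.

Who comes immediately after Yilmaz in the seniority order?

Leclerc

By classification: Tanaka, Amari and Delgado (Journeyperson); then Yilmaz, Leclerc, Castillo and Baptiste (Probationary).
Among Tanaka, Amari and Delgado, by employee number (lower first): Tanaka (4569) before Amari (6036) before Delgado (9168).
Among Yilmaz, Leclerc, Castillo and Baptiste, by employee number (lower first): Yilmaz (2827) before Leclerc (4893) before Castillo (6493) before Baptiste (9953).
Order: Tanaka, Amari, Delgado, Yilmaz, Leclerc, Castillo, Baptiste.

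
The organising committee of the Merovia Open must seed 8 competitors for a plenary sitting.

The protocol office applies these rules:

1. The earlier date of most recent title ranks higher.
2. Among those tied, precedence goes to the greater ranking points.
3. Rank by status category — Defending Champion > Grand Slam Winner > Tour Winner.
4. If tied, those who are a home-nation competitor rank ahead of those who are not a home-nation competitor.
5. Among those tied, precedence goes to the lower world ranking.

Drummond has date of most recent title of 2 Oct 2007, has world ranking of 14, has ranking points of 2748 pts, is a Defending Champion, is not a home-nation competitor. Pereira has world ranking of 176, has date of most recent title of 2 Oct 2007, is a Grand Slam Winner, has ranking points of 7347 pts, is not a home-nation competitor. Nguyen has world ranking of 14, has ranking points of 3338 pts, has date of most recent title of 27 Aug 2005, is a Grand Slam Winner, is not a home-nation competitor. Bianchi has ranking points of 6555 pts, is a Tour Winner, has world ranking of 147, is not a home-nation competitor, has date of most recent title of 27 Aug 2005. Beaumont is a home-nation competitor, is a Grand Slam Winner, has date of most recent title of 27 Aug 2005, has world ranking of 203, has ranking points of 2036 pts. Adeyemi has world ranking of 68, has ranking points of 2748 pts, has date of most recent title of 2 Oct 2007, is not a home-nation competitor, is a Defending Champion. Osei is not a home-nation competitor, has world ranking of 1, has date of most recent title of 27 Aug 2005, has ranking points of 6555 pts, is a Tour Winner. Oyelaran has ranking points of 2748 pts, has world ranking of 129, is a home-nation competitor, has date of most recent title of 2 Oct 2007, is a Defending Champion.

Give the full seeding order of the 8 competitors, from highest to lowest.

By date of most recent title (earlier first): Osei, Bianchi, Nguyen and Beaumont (each 27 Aug 2005); then Pereira, Oyelaran, Drummond and Adeyemi (each 2 Oct 2007).
Among Osei, Bianchi, Nguyen and Beaumont, by ranking points (higher first): Osei and Bianchi (6555 pts) before Nguyen (3338 pts) before Beaumont (2036 pts).
Osei and Bianchi are each Tour Winner, so the next rule applies.
Osei and Bianchi are each not a home-nation competitor, so the next rule applies.
Among Osei and Bianchi, by world ranking (lower first): Osei (1) before Bianchi (147).
Among Pereira, Oyelaran, Drummond and Adeyemi, by ranking points (higher first): Pereira (7347 pts) before Oyelaran, Drummond and Adeyemi (2748 pts).
Oyelaran, Drummond and Adeyemi are each Defending Champion, so the next rule applies.
Among Oyelaran, Drummond and Adeyemi, a home-nation competitor before not a home-nation competitor: Oyelaran (a home-nation competitor) before Drummond and Adeyemi (not a home-nation competitor).
Among Drummond and Adeyemi, by world ranking (lower first): Drummond (14) before Adeyemi (68).
Full order: Osei, Bianchi, Nguyen, Beaumont, Pereira, Oyelaran, Drummond, Adeyemi.

Osei, Bianchi, Nguyen, Beaumont, Pereira, Oyelaran, Drummond, Adeyemi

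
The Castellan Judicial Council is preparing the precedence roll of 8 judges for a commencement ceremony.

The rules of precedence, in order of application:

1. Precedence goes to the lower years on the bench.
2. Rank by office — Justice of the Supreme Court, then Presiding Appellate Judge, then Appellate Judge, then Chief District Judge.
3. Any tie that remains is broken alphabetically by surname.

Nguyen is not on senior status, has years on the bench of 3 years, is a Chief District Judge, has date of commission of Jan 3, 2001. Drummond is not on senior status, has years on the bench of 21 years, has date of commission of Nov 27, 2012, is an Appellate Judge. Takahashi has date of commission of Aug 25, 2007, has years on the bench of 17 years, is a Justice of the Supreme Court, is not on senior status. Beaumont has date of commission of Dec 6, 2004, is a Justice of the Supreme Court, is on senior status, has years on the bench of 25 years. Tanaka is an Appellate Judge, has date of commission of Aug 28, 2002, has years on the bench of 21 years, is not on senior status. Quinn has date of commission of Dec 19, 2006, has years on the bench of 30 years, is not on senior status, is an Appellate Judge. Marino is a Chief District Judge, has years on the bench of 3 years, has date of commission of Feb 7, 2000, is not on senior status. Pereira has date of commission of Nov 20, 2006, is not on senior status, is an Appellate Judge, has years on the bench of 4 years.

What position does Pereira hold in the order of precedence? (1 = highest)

3

By years on the bench (lower first): Marino and Nguyen (both 3 years); then Pereira (4 years); then Takahashi (17 years); then Drummond and Tanaka (both 21 years); then Beaumont (25 years); then Quinn (30 years).
Marino and Nguyen are each Chief District Judge, so the next rule applies.
Among Marino and Nguyen, alphabetically by surname: Marino before Nguyen.
Drummond and Tanaka are each Appellate Judge, so the next rule applies.
Among Drummond and Tanaka, alphabetically by surname: Drummond before Tanaka.
Order: Marino, Nguyen, Pereira, Takahashi, Drummond, Tanaka, Beaumont, Quinn. So position 3.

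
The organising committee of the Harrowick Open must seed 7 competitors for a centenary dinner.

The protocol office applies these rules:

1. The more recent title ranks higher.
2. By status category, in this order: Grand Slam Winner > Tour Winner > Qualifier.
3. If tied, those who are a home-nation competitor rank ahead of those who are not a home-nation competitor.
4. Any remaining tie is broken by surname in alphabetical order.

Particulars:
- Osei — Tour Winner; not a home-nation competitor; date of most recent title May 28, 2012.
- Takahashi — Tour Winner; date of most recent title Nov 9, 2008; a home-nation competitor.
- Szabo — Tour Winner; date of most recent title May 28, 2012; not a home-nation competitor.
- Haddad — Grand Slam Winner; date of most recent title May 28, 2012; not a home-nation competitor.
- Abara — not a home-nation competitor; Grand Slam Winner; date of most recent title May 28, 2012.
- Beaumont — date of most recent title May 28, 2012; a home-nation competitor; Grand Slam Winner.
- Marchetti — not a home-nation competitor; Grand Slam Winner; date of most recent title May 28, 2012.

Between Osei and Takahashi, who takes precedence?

Osei

By date of most recent title (later first): Beaumont, Abara, Haddad, Marchetti, Osei and Szabo (each May 28, 2012); then Takahashi (Nov 9, 2008).
Among Beaumont, Abara, Haddad, Marchetti, Osei and Szabo, by status category: Beaumont, Abara, Haddad and Marchetti (Grand Slam Winner) before Osei and Szabo (Tour Winner).
Among Beaumont, Abara, Haddad and Marchetti, a home-nation competitor before not a home-nation competitor: Beaumont (a home-nation competitor) before Abara, Haddad and Marchetti (not a home-nation competitor).
Among Abara, Haddad and Marchetti, alphabetically by surname: Abara before Haddad before Marchetti.
Osei and Szabo are each not a home-nation competitor, so the next rule applies.
Among Osei and Szabo, alphabetically by surname: Osei before Szabo.
So Osei takes precedence.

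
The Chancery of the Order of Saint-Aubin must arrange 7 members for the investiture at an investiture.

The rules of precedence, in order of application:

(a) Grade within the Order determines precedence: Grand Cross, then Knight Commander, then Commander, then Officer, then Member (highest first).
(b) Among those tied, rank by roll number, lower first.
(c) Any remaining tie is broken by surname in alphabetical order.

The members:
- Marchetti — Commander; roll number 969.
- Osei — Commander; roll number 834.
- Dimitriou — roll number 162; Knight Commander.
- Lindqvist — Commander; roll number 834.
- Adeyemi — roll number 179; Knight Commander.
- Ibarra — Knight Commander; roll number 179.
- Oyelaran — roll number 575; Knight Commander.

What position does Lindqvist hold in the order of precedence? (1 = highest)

5

By grade within the Order: Dimitriou, Adeyemi, Ibarra and Oyelaran (Knight Commander); then Lindqvist, Osei and Marchetti (Commander).
Among Dimitriou, Adeyemi, Ibarra and Oyelaran, by roll number (lower first): Dimitriou (162) before Adeyemi and Ibarra (179) before Oyelaran (575).
Among Adeyemi and Ibarra, alphabetically by surname: Adeyemi before Ibarra.
Among Lindqvist, Osei and Marchetti, by roll number (lower first): Lindqvist and Osei (834) before Marchetti (969).
Among Lindqvist and Osei, alphabetically by surname: Lindqvist before Osei.
Order: Dimitriou, Adeyemi, Ibarra, Oyelaran, Lindqvist, Osei, Marchetti. So position 5.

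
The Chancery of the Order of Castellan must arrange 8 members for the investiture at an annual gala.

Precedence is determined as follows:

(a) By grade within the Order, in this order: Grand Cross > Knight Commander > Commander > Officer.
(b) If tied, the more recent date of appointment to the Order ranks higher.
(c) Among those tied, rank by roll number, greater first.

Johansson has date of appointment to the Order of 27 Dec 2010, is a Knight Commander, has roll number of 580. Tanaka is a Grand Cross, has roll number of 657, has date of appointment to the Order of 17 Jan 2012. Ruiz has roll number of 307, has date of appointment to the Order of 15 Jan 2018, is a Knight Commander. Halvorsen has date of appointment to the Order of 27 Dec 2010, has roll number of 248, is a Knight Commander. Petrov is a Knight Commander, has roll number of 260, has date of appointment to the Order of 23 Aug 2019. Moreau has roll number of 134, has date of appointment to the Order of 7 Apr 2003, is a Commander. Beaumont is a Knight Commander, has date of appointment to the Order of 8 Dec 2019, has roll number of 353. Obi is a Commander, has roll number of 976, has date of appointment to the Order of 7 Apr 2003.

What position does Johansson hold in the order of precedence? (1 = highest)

By grade within the Order: Tanaka (Grand Cross); then Beaumont, Petrov, Ruiz, Johansson and Halvorsen (Knight Commander); then Obi and Moreau (Commander).
Among Beaumont, Petrov, Ruiz, Johansson and Halvorsen, by date of appointment to the Order (later first): Beaumont (8 Dec 2019) before Petrov (23 Aug 2019) before Ruiz (15 Jan 2018) before Johansson and Halvorsen (27 Dec 2010).
Among Johansson and Halvorsen, by roll number (higher first): Johansson (580) before Halvorsen (248).
Obi and Moreau both have date of appointment to the Order 7 Apr 2003, so the next rule applies.
Among Obi and Moreau, by roll number (higher first): Obi (976) before Moreau (134).
Order: Tanaka, Beaumont, Petrov, Ruiz, Johansson, Halvorsen, Obi, Moreau. So position 5.

5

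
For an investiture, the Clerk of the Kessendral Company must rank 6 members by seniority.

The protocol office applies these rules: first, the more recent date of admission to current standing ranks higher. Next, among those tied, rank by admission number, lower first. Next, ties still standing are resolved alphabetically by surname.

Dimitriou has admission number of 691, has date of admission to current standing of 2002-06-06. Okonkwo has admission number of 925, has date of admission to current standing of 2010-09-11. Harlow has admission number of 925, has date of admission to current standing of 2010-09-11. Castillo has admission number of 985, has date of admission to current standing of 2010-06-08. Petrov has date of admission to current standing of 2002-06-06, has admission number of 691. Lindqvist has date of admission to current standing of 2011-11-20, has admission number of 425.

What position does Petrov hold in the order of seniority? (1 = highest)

By date of admission to current standing (later first): Lindqvist (2011-11-20); then Harlow and Okonkwo (both 2010-09-11); then Castillo (2010-06-08); then Dimitriou and Petrov (both 2002-06-06).
Harlow and Okonkwo both have admission number 925, so the next rule applies.
Among Harlow and Okonkwo, alphabetically by surname: Harlow before Okonkwo.
Dimitriou and Petrov both have admission number 691, so the next rule applies.
Among Dimitriou and Petrov, alphabetically by surname: Dimitriou before Petrov.
Order: Lindqvist, Harlow, Okonkwo, Castillo, Dimitriou, Petrov. So position 6.

6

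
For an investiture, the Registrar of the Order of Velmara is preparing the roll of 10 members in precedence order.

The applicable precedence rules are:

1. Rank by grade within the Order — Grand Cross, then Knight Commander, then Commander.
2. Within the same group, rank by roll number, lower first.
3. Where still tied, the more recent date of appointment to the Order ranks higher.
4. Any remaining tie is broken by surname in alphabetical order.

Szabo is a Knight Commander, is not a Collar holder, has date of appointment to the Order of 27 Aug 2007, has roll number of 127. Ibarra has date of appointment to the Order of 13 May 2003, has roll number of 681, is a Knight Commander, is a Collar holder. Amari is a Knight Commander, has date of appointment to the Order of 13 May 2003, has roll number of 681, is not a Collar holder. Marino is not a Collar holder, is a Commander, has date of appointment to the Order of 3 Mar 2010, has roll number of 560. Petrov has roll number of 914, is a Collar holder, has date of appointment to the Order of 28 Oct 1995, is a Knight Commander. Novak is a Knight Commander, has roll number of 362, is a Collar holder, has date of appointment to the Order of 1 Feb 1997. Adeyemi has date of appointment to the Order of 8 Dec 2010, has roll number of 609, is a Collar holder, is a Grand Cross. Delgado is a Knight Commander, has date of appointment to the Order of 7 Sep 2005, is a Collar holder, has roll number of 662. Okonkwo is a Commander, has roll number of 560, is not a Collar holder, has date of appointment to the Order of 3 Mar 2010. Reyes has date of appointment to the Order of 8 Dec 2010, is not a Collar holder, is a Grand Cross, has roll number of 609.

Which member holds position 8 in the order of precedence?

By grade within the Order: Adeyemi and Reyes (Grand Cross); then Szabo, Novak, Delgado, Amari, Ibarra and Petrov (Knight Commander); then Marino and Okonkwo (Commander).
Adeyemi and Reyes both have roll number 609, so the next rule applies.
Adeyemi and Reyes both have date of appointment to the Order 8 Dec 2010, so the next rule applies.
Among Adeyemi and Reyes, alphabetically by surname: Adeyemi before Reyes.
Among Szabo, Novak, Delgado, Amari, Ibarra and Petrov, by roll number (lower first): Szabo (127) before Novak (362) before Delgado (662) before Amari and Ibarra (681) before Petrov (914).
Amari and Ibarra both have date of appointment to the Order 13 May 2003, so the next rule applies.
Among Amari and Ibarra, alphabetically by surname: Amari before Ibarra.
Marino and Okonkwo both have roll number 560, so the next rule applies.
Marino and Okonkwo both have date of appointment to the Order 3 Mar 2010, so the next rule applies.
Among Marino and Okonkwo, alphabetically by surname: Marino before Okonkwo.
Order: Adeyemi, Reyes, Szabo, Novak, Delgado, Amari, Ibarra, Petrov, Marino, Okonkwo.

Petrov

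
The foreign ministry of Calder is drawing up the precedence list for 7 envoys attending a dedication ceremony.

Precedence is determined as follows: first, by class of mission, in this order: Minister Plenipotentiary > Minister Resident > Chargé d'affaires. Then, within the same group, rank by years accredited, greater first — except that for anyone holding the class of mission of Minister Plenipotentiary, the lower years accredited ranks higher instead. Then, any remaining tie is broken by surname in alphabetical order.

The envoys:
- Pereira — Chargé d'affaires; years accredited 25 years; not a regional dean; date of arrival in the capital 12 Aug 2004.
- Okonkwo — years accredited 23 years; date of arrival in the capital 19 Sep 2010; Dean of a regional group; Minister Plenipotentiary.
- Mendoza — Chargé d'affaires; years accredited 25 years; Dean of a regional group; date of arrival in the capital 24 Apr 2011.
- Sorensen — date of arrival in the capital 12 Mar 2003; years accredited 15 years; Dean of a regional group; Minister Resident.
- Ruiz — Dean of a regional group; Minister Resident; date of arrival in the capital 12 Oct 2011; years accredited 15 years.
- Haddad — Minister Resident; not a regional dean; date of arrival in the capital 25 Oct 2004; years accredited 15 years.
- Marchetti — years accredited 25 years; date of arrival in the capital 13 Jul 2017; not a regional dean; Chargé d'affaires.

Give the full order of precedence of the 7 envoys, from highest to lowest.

Okonkwo, Haddad, Ruiz, Sorensen, Marchetti, Mendoza, Pereira

By class of mission: Okonkwo (Minister Plenipotentiary); then Haddad, Ruiz and Sorensen (Minister Resident); then Marchetti, Mendoza and Pereira (Chargé d'affaires).
Haddad, Ruiz and Sorensen all have years accredited 15 years, so the next rule applies.
Among Haddad, Ruiz and Sorensen, alphabetically by surname: Haddad before Ruiz before Sorensen.
Marchetti, Mendoza and Pereira all have years accredited 25 years, so the next rule applies.
Among Marchetti, Mendoza and Pereira, alphabetically by surname: Marchetti before Mendoza before Pereira.
Full order: Okonkwo, Haddad, Ruiz, Sorensen, Marchetti, Mendoza, Pereira.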